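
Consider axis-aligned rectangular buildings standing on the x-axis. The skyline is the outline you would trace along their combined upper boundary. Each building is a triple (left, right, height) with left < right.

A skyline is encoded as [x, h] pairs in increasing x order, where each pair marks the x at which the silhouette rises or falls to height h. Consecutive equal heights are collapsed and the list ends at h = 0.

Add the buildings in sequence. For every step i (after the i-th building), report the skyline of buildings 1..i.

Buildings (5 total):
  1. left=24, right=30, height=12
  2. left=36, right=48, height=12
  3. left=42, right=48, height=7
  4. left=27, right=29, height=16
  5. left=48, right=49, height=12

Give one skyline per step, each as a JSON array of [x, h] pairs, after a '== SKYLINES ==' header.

== SKYLINES ==
[[24,12],[30,0]]
[[24,12],[30,0],[36,12],[48,0]]
[[24,12],[30,0],[36,12],[48,0]]
[[24,12],[27,16],[29,12],[30,0],[36,12],[48,0]]
[[24,12],[27,16],[29,12],[30,0],[36,12],[49,0]]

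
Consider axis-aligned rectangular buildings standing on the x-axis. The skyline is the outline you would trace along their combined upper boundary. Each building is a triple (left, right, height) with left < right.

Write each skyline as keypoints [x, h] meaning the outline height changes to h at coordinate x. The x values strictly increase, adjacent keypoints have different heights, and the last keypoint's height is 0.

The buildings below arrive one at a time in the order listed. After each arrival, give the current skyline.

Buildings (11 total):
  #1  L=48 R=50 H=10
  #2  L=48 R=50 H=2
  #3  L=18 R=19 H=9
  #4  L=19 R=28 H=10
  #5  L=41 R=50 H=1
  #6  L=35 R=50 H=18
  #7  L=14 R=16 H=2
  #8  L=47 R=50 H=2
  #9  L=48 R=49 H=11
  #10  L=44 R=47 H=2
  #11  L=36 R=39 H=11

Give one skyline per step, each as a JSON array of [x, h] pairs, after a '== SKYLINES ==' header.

== SKYLINES ==
[[48,10],[50,0]]
[[48,10],[50,0]]
[[18,9],[19,0],[48,10],[50,0]]
[[18,9],[19,10],[28,0],[48,10],[50,0]]
[[18,9],[19,10],[28,0],[41,1],[48,10],[50,0]]
[[18,9],[19,10],[28,0],[35,18],[50,0]]
[[14,2],[16,0],[18,9],[19,10],[28,0],[35,18],[50,0]]
[[14,2],[16,0],[18,9],[19,10],[28,0],[35,18],[50,0]]
[[14,2],[16,0],[18,9],[19,10],[28,0],[35,18],[50,0]]
[[14,2],[16,0],[18,9],[19,10],[28,0],[35,18],[50,0]]
[[14,2],[16,0],[18,9],[19,10],[28,0],[35,18],[50,0]]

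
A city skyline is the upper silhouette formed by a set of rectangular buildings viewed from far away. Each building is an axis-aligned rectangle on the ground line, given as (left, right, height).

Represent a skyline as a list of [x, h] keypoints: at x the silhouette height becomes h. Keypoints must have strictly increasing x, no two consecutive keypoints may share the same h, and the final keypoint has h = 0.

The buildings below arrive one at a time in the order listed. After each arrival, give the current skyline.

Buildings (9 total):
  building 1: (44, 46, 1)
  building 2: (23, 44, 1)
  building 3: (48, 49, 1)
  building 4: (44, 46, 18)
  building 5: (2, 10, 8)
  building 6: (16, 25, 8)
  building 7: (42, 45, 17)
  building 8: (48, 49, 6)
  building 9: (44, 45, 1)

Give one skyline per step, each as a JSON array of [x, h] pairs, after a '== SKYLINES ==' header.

== SKYLINES ==
[[44,1],[46,0]]
[[23,1],[46,0]]
[[23,1],[46,0],[48,1],[49,0]]
[[23,1],[44,18],[46,0],[48,1],[49,0]]
[[2,8],[10,0],[23,1],[44,18],[46,0],[48,1],[49,0]]
[[2,8],[10,0],[16,8],[25,1],[44,18],[46,0],[48,1],[49,0]]
[[2,8],[10,0],[16,8],[25,1],[42,17],[44,18],[46,0],[48,1],[49,0]]
[[2,8],[10,0],[16,8],[25,1],[42,17],[44,18],[46,0],[48,6],[49,0]]
[[2,8],[10,0],[16,8],[25,1],[42,17],[44,18],[46,0],[48,6],[49,0]]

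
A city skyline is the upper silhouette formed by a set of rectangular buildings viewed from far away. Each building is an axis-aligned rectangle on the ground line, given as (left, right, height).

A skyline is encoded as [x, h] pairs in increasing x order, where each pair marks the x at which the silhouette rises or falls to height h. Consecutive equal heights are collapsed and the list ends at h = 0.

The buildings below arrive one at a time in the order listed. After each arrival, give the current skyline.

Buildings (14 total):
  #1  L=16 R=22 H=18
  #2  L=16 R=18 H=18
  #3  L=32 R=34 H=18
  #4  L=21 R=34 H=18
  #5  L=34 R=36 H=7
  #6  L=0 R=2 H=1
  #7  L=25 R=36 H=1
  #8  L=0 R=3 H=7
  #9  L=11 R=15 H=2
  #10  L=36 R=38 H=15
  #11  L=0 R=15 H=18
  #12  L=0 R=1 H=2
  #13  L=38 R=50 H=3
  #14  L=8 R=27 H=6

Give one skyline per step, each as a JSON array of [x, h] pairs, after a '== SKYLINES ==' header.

== SKYLINES ==
[[16,18],[22,0]]
[[16,18],[22,0]]
[[16,18],[22,0],[32,18],[34,0]]
[[16,18],[34,0]]
[[16,18],[34,7],[36,0]]
[[0,1],[2,0],[16,18],[34,7],[36,0]]
[[0,1],[2,0],[16,18],[34,7],[36,0]]
[[0,7],[3,0],[16,18],[34,7],[36,0]]
[[0,7],[3,0],[11,2],[15,0],[16,18],[34,7],[36,0]]
[[0,7],[3,0],[11,2],[15,0],[16,18],[34,7],[36,15],[38,0]]
[[0,18],[15,0],[16,18],[34,7],[36,15],[38,0]]
[[0,18],[15,0],[16,18],[34,7],[36,15],[38,0]]
[[0,18],[15,0],[16,18],[34,7],[36,15],[38,3],[50,0]]
[[0,18],[15,6],[16,18],[34,7],[36,15],[38,3],[50,0]]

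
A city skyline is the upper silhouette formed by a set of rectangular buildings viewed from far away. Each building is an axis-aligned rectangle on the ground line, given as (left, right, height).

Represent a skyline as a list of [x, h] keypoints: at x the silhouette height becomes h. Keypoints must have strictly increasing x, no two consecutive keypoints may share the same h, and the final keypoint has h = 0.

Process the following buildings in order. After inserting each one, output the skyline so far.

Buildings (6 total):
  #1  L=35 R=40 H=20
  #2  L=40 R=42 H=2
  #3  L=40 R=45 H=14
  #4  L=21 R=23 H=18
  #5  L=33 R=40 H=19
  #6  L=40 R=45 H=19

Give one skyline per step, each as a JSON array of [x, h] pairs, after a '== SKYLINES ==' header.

== SKYLINES ==
[[35,20],[40,0]]
[[35,20],[40,2],[42,0]]
[[35,20],[40,14],[45,0]]
[[21,18],[23,0],[35,20],[40,14],[45,0]]
[[21,18],[23,0],[33,19],[35,20],[40,14],[45,0]]
[[21,18],[23,0],[33,19],[35,20],[40,19],[45,0]]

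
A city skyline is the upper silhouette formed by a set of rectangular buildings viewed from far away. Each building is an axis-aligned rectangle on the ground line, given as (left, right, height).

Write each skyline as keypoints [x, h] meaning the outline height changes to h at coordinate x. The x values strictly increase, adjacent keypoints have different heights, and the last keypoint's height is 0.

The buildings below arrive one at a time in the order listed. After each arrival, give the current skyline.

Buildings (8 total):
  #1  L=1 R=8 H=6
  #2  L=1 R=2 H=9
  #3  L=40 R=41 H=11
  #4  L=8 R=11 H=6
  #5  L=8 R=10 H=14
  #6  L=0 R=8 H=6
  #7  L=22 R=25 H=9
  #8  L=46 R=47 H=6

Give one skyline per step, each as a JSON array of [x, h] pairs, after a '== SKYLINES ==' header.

== SKYLINES ==
[[1,6],[8,0]]
[[1,9],[2,6],[8,0]]
[[1,9],[2,6],[8,0],[40,11],[41,0]]
[[1,9],[2,6],[11,0],[40,11],[41,0]]
[[1,9],[2,6],[8,14],[10,6],[11,0],[40,11],[41,0]]
[[0,6],[1,9],[2,6],[8,14],[10,6],[11,0],[40,11],[41,0]]
[[0,6],[1,9],[2,6],[8,14],[10,6],[11,0],[22,9],[25,0],[40,11],[41,0]]
[[0,6],[1,9],[2,6],[8,14],[10,6],[11,0],[22,9],[25,0],[40,11],[41,0],[46,6],[47,0]]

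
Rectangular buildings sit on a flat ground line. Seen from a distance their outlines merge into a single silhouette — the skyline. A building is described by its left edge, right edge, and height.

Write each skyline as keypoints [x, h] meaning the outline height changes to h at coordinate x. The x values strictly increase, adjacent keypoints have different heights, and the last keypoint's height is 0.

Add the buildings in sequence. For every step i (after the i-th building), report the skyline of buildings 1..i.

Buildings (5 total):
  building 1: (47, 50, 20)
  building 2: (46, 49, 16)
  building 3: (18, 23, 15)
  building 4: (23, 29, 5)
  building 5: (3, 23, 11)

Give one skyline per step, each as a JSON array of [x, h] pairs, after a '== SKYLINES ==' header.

== SKYLINES ==
[[47,20],[50,0]]
[[46,16],[47,20],[50,0]]
[[18,15],[23,0],[46,16],[47,20],[50,0]]
[[18,15],[23,5],[29,0],[46,16],[47,20],[50,0]]
[[3,11],[18,15],[23,5],[29,0],[46,16],[47,20],[50,0]]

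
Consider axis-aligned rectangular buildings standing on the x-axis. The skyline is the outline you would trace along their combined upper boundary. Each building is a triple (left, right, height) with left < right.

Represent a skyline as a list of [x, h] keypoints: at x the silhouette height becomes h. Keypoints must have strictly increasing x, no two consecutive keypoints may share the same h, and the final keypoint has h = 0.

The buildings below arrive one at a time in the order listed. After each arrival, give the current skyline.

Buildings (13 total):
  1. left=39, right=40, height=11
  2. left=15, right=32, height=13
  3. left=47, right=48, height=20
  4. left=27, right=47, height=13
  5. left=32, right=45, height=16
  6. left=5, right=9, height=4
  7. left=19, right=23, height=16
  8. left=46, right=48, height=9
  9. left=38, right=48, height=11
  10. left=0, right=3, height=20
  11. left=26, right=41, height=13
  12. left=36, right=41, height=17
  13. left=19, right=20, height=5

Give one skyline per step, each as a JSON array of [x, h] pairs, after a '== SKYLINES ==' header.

== SKYLINES ==
[[39,11],[40,0]]
[[15,13],[32,0],[39,11],[40,0]]
[[15,13],[32,0],[39,11],[40,0],[47,20],[48,0]]
[[15,13],[47,20],[48,0]]
[[15,13],[32,16],[45,13],[47,20],[48,0]]
[[5,4],[9,0],[15,13],[32,16],[45,13],[47,20],[48,0]]
[[5,4],[9,0],[15,13],[19,16],[23,13],[32,16],[45,13],[47,20],[48,0]]
[[5,4],[9,0],[15,13],[19,16],[23,13],[32,16],[45,13],[47,20],[48,0]]
[[5,4],[9,0],[15,13],[19,16],[23,13],[32,16],[45,13],[47,20],[48,0]]
[[0,20],[3,0],[5,4],[9,0],[15,13],[19,16],[23,13],[32,16],[45,13],[47,20],[48,0]]
[[0,20],[3,0],[5,4],[9,0],[15,13],[19,16],[23,13],[32,16],[45,13],[47,20],[48,0]]
[[0,20],[3,0],[5,4],[9,0],[15,13],[19,16],[23,13],[32,16],[36,17],[41,16],[45,13],[47,20],[48,0]]
[[0,20],[3,0],[5,4],[9,0],[15,13],[19,16],[23,13],[32,16],[36,17],[41,16],[45,13],[47,20],[48,0]]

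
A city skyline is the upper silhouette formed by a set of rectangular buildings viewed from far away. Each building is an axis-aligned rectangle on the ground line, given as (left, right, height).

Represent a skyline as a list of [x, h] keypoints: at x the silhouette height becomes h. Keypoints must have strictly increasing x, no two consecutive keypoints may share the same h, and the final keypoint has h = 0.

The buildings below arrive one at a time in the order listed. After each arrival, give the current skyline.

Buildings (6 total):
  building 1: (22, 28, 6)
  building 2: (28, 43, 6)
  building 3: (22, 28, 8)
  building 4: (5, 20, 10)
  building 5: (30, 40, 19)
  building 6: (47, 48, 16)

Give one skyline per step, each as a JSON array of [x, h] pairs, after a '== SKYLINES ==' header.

== SKYLINES ==
[[22,6],[28,0]]
[[22,6],[43,0]]
[[22,8],[28,6],[43,0]]
[[5,10],[20,0],[22,8],[28,6],[43,0]]
[[5,10],[20,0],[22,8],[28,6],[30,19],[40,6],[43,0]]
[[5,10],[20,0],[22,8],[28,6],[30,19],[40,6],[43,0],[47,16],[48,0]]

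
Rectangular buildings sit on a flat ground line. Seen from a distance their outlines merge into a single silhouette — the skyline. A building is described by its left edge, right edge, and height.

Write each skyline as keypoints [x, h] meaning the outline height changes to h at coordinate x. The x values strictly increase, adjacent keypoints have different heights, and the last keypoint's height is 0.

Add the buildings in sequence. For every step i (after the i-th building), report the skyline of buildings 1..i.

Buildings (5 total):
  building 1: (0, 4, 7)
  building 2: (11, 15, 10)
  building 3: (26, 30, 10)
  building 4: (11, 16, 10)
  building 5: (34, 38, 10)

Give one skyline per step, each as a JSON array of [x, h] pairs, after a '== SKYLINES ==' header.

== SKYLINES ==
[[0,7],[4,0]]
[[0,7],[4,0],[11,10],[15,0]]
[[0,7],[4,0],[11,10],[15,0],[26,10],[30,0]]
[[0,7],[4,0],[11,10],[16,0],[26,10],[30,0]]
[[0,7],[4,0],[11,10],[16,0],[26,10],[30,0],[34,10],[38,0]]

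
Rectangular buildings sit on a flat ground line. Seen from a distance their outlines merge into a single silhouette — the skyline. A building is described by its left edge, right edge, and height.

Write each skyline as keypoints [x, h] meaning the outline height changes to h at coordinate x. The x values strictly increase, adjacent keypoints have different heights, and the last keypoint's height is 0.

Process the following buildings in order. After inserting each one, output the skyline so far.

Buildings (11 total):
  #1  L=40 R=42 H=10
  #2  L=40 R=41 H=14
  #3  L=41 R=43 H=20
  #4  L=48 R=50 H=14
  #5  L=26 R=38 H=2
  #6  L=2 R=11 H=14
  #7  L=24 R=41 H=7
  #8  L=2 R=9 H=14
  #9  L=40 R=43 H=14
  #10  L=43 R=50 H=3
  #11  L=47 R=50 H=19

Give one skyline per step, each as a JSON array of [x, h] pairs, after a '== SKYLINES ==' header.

== SKYLINES ==
[[40,10],[42,0]]
[[40,14],[41,10],[42,0]]
[[40,14],[41,20],[43,0]]
[[40,14],[41,20],[43,0],[48,14],[50,0]]
[[26,2],[38,0],[40,14],[41,20],[43,0],[48,14],[50,0]]
[[2,14],[11,0],[26,2],[38,0],[40,14],[41,20],[43,0],[48,14],[50,0]]
[[2,14],[11,0],[24,7],[40,14],[41,20],[43,0],[48,14],[50,0]]
[[2,14],[11,0],[24,7],[40,14],[41,20],[43,0],[48,14],[50,0]]
[[2,14],[11,0],[24,7],[40,14],[41,20],[43,0],[48,14],[50,0]]
[[2,14],[11,0],[24,7],[40,14],[41,20],[43,3],[48,14],[50,0]]
[[2,14],[11,0],[24,7],[40,14],[41,20],[43,3],[47,19],[50,0]]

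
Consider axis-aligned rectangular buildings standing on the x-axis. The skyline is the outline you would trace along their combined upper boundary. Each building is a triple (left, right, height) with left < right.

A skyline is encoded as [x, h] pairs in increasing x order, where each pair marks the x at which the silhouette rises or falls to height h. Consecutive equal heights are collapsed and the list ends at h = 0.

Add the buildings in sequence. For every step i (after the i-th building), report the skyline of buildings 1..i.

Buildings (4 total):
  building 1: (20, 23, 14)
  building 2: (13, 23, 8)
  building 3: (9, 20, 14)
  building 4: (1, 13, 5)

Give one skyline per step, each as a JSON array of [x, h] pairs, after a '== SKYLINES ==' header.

== SKYLINES ==
[[20,14],[23,0]]
[[13,8],[20,14],[23,0]]
[[9,14],[23,0]]
[[1,5],[9,14],[23,0]]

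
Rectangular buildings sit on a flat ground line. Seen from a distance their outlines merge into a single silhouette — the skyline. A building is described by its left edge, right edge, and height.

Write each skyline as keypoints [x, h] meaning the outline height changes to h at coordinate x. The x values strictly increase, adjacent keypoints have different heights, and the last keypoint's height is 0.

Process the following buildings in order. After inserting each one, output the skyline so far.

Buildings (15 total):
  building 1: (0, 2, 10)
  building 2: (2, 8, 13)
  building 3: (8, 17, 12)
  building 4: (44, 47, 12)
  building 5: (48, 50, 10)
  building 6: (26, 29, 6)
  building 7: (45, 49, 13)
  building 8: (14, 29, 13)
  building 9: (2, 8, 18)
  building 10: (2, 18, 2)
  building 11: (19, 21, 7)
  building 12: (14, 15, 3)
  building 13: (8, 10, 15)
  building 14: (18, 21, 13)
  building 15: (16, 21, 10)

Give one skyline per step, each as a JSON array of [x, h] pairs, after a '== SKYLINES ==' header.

== SKYLINES ==
[[0,10],[2,0]]
[[0,10],[2,13],[8,0]]
[[0,10],[2,13],[8,12],[17,0]]
[[0,10],[2,13],[8,12],[17,0],[44,12],[47,0]]
[[0,10],[2,13],[8,12],[17,0],[44,12],[47,0],[48,10],[50,0]]
[[0,10],[2,13],[8,12],[17,0],[26,6],[29,0],[44,12],[47,0],[48,10],[50,0]]
[[0,10],[2,13],[8,12],[17,0],[26,6],[29,0],[44,12],[45,13],[49,10],[50,0]]
[[0,10],[2,13],[8,12],[14,13],[29,0],[44,12],[45,13],[49,10],[50,0]]
[[0,10],[2,18],[8,12],[14,13],[29,0],[44,12],[45,13],[49,10],[50,0]]
[[0,10],[2,18],[8,12],[14,13],[29,0],[44,12],[45,13],[49,10],[50,0]]
[[0,10],[2,18],[8,12],[14,13],[29,0],[44,12],[45,13],[49,10],[50,0]]
[[0,10],[2,18],[8,12],[14,13],[29,0],[44,12],[45,13],[49,10],[50,0]]
[[0,10],[2,18],[8,15],[10,12],[14,13],[29,0],[44,12],[45,13],[49,10],[50,0]]
[[0,10],[2,18],[8,15],[10,12],[14,13],[29,0],[44,12],[45,13],[49,10],[50,0]]
[[0,10],[2,18],[8,15],[10,12],[14,13],[29,0],[44,12],[45,13],[49,10],[50,0]]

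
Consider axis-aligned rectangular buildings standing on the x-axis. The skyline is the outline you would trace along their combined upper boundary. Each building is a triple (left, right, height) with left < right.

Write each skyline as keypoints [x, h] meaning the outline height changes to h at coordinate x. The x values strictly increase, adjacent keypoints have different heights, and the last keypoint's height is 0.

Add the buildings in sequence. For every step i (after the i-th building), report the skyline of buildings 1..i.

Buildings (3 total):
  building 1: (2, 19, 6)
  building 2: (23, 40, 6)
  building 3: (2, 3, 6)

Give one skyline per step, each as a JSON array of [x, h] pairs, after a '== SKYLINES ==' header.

== SKYLINES ==
[[2,6],[19,0]]
[[2,6],[19,0],[23,6],[40,0]]
[[2,6],[19,0],[23,6],[40,0]]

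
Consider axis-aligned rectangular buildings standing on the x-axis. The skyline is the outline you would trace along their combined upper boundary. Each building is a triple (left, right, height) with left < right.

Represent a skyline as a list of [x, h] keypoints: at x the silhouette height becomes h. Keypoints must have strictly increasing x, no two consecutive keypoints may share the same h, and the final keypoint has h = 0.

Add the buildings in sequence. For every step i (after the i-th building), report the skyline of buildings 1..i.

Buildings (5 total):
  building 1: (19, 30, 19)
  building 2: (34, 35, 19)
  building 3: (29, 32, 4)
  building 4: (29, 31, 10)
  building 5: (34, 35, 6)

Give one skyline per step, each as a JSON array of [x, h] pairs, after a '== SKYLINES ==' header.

== SKYLINES ==
[[19,19],[30,0]]
[[19,19],[30,0],[34,19],[35,0]]
[[19,19],[30,4],[32,0],[34,19],[35,0]]
[[19,19],[30,10],[31,4],[32,0],[34,19],[35,0]]
[[19,19],[30,10],[31,4],[32,0],[34,19],[35,0]]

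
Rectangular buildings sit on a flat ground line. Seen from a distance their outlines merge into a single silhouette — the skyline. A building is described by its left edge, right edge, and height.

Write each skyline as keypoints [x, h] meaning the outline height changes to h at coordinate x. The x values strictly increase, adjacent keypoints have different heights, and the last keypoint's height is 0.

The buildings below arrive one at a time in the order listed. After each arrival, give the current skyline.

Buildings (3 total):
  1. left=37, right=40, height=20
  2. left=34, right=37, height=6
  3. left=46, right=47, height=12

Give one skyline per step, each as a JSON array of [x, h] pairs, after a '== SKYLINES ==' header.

== SKYLINES ==
[[37,20],[40,0]]
[[34,6],[37,20],[40,0]]
[[34,6],[37,20],[40,0],[46,12],[47,0]]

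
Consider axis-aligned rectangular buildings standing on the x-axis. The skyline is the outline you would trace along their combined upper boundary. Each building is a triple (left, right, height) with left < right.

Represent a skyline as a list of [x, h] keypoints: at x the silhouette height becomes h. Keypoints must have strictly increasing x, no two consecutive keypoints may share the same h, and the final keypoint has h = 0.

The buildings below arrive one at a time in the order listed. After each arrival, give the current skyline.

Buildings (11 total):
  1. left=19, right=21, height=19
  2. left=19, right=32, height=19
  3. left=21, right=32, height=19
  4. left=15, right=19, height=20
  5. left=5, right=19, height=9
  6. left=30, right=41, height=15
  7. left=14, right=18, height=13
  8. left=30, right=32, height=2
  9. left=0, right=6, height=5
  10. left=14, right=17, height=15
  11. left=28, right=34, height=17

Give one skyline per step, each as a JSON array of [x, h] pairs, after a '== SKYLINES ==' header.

== SKYLINES ==
[[19,19],[21,0]]
[[19,19],[32,0]]
[[19,19],[32,0]]
[[15,20],[19,19],[32,0]]
[[5,9],[15,20],[19,19],[32,0]]
[[5,9],[15,20],[19,19],[32,15],[41,0]]
[[5,9],[14,13],[15,20],[19,19],[32,15],[41,0]]
[[5,9],[14,13],[15,20],[19,19],[32,15],[41,0]]
[[0,5],[5,9],[14,13],[15,20],[19,19],[32,15],[41,0]]
[[0,5],[5,9],[14,15],[15,20],[19,19],[32,15],[41,0]]
[[0,5],[5,9],[14,15],[15,20],[19,19],[32,17],[34,15],[41,0]]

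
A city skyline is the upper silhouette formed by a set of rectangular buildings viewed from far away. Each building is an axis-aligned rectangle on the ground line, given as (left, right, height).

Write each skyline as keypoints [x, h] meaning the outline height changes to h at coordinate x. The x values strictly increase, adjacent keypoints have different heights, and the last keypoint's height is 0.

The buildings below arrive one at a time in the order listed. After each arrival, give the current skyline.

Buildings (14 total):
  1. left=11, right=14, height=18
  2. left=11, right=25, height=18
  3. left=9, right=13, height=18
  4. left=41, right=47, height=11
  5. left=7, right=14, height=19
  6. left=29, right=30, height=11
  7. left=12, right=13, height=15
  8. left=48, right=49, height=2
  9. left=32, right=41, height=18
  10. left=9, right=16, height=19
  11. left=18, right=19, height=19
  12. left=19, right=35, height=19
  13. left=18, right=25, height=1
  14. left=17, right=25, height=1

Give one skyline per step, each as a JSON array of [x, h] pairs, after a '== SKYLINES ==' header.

== SKYLINES ==
[[11,18],[14,0]]
[[11,18],[25,0]]
[[9,18],[25,0]]
[[9,18],[25,0],[41,11],[47,0]]
[[7,19],[14,18],[25,0],[41,11],[47,0]]
[[7,19],[14,18],[25,0],[29,11],[30,0],[41,11],[47,0]]
[[7,19],[14,18],[25,0],[29,11],[30,0],[41,11],[47,0]]
[[7,19],[14,18],[25,0],[29,11],[30,0],[41,11],[47,0],[48,2],[49,0]]
[[7,19],[14,18],[25,0],[29,11],[30,0],[32,18],[41,11],[47,0],[48,2],[49,0]]
[[7,19],[16,18],[25,0],[29,11],[30,0],[32,18],[41,11],[47,0],[48,2],[49,0]]
[[7,19],[16,18],[18,19],[19,18],[25,0],[29,11],[30,0],[32,18],[41,11],[47,0],[48,2],[49,0]]
[[7,19],[16,18],[18,19],[35,18],[41,11],[47,0],[48,2],[49,0]]
[[7,19],[16,18],[18,19],[35,18],[41,11],[47,0],[48,2],[49,0]]
[[7,19],[16,18],[18,19],[35,18],[41,11],[47,0],[48,2],[49,0]]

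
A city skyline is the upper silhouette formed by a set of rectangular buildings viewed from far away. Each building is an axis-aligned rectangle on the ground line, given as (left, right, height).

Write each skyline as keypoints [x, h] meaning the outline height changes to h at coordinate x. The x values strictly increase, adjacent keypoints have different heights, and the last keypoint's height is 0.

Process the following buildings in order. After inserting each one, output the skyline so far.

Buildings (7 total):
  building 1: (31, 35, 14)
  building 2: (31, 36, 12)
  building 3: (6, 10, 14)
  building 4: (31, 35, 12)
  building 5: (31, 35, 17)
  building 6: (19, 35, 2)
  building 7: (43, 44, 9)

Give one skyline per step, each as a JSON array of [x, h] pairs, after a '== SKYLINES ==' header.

== SKYLINES ==
[[31,14],[35,0]]
[[31,14],[35,12],[36,0]]
[[6,14],[10,0],[31,14],[35,12],[36,0]]
[[6,14],[10,0],[31,14],[35,12],[36,0]]
[[6,14],[10,0],[31,17],[35,12],[36,0]]
[[6,14],[10,0],[19,2],[31,17],[35,12],[36,0]]
[[6,14],[10,0],[19,2],[31,17],[35,12],[36,0],[43,9],[44,0]]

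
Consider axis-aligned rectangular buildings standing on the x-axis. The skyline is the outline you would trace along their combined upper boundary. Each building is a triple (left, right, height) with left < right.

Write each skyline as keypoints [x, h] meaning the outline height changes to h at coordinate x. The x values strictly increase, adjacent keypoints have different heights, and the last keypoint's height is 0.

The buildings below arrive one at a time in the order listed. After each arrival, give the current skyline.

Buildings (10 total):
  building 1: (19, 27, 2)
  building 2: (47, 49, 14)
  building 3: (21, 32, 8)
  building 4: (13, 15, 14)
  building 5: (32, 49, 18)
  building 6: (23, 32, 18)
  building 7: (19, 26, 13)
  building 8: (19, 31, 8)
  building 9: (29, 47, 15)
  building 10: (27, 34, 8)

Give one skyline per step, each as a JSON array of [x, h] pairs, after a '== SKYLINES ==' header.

== SKYLINES ==
[[19,2],[27,0]]
[[19,2],[27,0],[47,14],[49,0]]
[[19,2],[21,8],[32,0],[47,14],[49,0]]
[[13,14],[15,0],[19,2],[21,8],[32,0],[47,14],[49,0]]
[[13,14],[15,0],[19,2],[21,8],[32,18],[49,0]]
[[13,14],[15,0],[19,2],[21,8],[23,18],[49,0]]
[[13,14],[15,0],[19,13],[23,18],[49,0]]
[[13,14],[15,0],[19,13],[23,18],[49,0]]
[[13,14],[15,0],[19,13],[23,18],[49,0]]
[[13,14],[15,0],[19,13],[23,18],[49,0]]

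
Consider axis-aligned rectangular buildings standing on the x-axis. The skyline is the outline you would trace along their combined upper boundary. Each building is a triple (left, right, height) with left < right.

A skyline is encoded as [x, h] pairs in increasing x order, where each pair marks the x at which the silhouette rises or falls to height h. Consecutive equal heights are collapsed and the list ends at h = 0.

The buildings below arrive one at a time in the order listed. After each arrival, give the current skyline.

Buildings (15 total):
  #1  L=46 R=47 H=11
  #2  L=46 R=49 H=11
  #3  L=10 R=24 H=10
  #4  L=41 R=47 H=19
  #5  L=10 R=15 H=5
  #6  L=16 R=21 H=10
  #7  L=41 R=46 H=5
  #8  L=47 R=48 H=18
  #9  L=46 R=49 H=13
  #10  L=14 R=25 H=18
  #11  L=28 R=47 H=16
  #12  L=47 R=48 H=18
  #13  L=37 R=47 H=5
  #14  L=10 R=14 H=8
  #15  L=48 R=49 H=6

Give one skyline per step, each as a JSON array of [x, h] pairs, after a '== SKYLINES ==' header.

== SKYLINES ==
[[46,11],[47,0]]
[[46,11],[49,0]]
[[10,10],[24,0],[46,11],[49,0]]
[[10,10],[24,0],[41,19],[47,11],[49,0]]
[[10,10],[24,0],[41,19],[47,11],[49,0]]
[[10,10],[24,0],[41,19],[47,11],[49,0]]
[[10,10],[24,0],[41,19],[47,11],[49,0]]
[[10,10],[24,0],[41,19],[47,18],[48,11],[49,0]]
[[10,10],[24,0],[41,19],[47,18],[48,13],[49,0]]
[[10,10],[14,18],[25,0],[41,19],[47,18],[48,13],[49,0]]
[[10,10],[14,18],[25,0],[28,16],[41,19],[47,18],[48,13],[49,0]]
[[10,10],[14,18],[25,0],[28,16],[41,19],[47,18],[48,13],[49,0]]
[[10,10],[14,18],[25,0],[28,16],[41,19],[47,18],[48,13],[49,0]]
[[10,10],[14,18],[25,0],[28,16],[41,19],[47,18],[48,13],[49,0]]
[[10,10],[14,18],[25,0],[28,16],[41,19],[47,18],[48,13],[49,0]]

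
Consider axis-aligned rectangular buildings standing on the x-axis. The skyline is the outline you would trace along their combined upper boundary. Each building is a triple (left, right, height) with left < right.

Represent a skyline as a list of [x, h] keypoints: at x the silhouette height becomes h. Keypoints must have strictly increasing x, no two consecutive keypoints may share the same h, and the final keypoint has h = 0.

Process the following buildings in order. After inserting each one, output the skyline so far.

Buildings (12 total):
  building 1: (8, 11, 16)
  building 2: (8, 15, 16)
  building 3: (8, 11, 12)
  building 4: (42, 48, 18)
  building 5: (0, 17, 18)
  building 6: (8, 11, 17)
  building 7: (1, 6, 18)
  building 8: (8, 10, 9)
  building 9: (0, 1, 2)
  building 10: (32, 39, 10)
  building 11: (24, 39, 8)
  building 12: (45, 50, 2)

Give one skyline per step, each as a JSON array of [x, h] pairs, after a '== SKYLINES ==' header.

== SKYLINES ==
[[8,16],[11,0]]
[[8,16],[15,0]]
[[8,16],[15,0]]
[[8,16],[15,0],[42,18],[48,0]]
[[0,18],[17,0],[42,18],[48,0]]
[[0,18],[17,0],[42,18],[48,0]]
[[0,18],[17,0],[42,18],[48,0]]
[[0,18],[17,0],[42,18],[48,0]]
[[0,18],[17,0],[42,18],[48,0]]
[[0,18],[17,0],[32,10],[39,0],[42,18],[48,0]]
[[0,18],[17,0],[24,8],[32,10],[39,0],[42,18],[48,0]]
[[0,18],[17,0],[24,8],[32,10],[39,0],[42,18],[48,2],[50,0]]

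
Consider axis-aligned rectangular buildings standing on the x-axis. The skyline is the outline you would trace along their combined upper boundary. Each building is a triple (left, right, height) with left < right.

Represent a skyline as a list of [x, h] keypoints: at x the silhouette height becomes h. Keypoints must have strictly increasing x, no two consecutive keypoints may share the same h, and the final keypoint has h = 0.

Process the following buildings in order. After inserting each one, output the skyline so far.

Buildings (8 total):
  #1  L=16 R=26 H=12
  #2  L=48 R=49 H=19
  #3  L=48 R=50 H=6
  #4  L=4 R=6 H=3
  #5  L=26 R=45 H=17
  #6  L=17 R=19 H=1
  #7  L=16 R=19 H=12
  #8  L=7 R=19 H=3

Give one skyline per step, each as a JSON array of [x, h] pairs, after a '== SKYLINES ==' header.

== SKYLINES ==
[[16,12],[26,0]]
[[16,12],[26,0],[48,19],[49,0]]
[[16,12],[26,0],[48,19],[49,6],[50,0]]
[[4,3],[6,0],[16,12],[26,0],[48,19],[49,6],[50,0]]
[[4,3],[6,0],[16,12],[26,17],[45,0],[48,19],[49,6],[50,0]]
[[4,3],[6,0],[16,12],[26,17],[45,0],[48,19],[49,6],[50,0]]
[[4,3],[6,0],[16,12],[26,17],[45,0],[48,19],[49,6],[50,0]]
[[4,3],[6,0],[7,3],[16,12],[26,17],[45,0],[48,19],[49,6],[50,0]]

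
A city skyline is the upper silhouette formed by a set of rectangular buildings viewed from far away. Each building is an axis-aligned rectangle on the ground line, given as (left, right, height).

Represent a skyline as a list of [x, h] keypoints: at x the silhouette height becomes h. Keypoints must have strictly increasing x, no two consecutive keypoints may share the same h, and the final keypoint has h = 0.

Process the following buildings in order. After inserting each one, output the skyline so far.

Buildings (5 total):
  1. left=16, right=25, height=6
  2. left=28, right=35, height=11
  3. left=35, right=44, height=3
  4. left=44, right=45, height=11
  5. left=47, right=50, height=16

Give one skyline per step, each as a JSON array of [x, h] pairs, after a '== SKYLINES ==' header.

== SKYLINES ==
[[16,6],[25,0]]
[[16,6],[25,0],[28,11],[35,0]]
[[16,6],[25,0],[28,11],[35,3],[44,0]]
[[16,6],[25,0],[28,11],[35,3],[44,11],[45,0]]
[[16,6],[25,0],[28,11],[35,3],[44,11],[45,0],[47,16],[50,0]]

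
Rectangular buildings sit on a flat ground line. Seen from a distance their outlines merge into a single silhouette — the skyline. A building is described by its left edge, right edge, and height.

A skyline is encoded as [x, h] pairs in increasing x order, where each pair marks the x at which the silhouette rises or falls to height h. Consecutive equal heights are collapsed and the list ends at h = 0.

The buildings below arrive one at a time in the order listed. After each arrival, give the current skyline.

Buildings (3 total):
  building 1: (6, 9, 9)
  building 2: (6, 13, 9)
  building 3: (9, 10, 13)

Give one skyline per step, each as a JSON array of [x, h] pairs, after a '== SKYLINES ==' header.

== SKYLINES ==
[[6,9],[9,0]]
[[6,9],[13,0]]
[[6,9],[9,13],[10,9],[13,0]]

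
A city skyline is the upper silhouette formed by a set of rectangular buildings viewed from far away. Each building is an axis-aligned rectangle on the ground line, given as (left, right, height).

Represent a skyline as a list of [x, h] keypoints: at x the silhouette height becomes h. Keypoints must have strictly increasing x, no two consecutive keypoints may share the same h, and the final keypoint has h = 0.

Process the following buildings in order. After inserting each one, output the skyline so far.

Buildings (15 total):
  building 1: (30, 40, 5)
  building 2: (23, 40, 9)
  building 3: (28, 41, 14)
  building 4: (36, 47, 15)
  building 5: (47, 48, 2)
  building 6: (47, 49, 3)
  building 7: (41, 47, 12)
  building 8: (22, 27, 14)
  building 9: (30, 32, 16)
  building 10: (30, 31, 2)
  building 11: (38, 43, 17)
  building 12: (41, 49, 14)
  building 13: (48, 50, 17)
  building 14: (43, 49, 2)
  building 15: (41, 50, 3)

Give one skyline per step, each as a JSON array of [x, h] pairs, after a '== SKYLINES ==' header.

== SKYLINES ==
[[30,5],[40,0]]
[[23,9],[40,0]]
[[23,9],[28,14],[41,0]]
[[23,9],[28,14],[36,15],[47,0]]
[[23,9],[28,14],[36,15],[47,2],[48,0]]
[[23,9],[28,14],[36,15],[47,3],[49,0]]
[[23,9],[28,14],[36,15],[47,3],[49,0]]
[[22,14],[27,9],[28,14],[36,15],[47,3],[49,0]]
[[22,14],[27,9],[28,14],[30,16],[32,14],[36,15],[47,3],[49,0]]
[[22,14],[27,9],[28,14],[30,16],[32,14],[36,15],[47,3],[49,0]]
[[22,14],[27,9],[28,14],[30,16],[32,14],[36,15],[38,17],[43,15],[47,3],[49,0]]
[[22,14],[27,9],[28,14],[30,16],[32,14],[36,15],[38,17],[43,15],[47,14],[49,0]]
[[22,14],[27,9],[28,14],[30,16],[32,14],[36,15],[38,17],[43,15],[47,14],[48,17],[50,0]]
[[22,14],[27,9],[28,14],[30,16],[32,14],[36,15],[38,17],[43,15],[47,14],[48,17],[50,0]]
[[22,14],[27,9],[28,14],[30,16],[32,14],[36,15],[38,17],[43,15],[47,14],[48,17],[50,0]]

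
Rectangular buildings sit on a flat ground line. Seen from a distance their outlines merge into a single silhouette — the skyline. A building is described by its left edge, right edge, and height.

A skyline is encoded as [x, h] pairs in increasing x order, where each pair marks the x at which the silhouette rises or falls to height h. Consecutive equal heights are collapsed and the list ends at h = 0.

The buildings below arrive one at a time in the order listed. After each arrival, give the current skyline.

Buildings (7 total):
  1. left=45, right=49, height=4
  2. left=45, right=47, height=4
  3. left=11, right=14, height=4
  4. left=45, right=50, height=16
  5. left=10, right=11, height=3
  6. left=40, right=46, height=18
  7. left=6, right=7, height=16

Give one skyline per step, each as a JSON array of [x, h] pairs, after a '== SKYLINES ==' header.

== SKYLINES ==
[[45,4],[49,0]]
[[45,4],[49,0]]
[[11,4],[14,0],[45,4],[49,0]]
[[11,4],[14,0],[45,16],[50,0]]
[[10,3],[11,4],[14,0],[45,16],[50,0]]
[[10,3],[11,4],[14,0],[40,18],[46,16],[50,0]]
[[6,16],[7,0],[10,3],[11,4],[14,0],[40,18],[46,16],[50,0]]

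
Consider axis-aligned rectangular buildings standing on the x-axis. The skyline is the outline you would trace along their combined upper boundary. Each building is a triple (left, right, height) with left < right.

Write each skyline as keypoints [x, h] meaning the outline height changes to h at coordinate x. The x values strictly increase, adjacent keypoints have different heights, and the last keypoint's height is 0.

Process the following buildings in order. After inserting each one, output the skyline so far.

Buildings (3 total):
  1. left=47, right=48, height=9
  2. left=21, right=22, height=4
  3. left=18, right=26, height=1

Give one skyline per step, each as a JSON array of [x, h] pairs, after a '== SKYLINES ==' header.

== SKYLINES ==
[[47,9],[48,0]]
[[21,4],[22,0],[47,9],[48,0]]
[[18,1],[21,4],[22,1],[26,0],[47,9],[48,0]]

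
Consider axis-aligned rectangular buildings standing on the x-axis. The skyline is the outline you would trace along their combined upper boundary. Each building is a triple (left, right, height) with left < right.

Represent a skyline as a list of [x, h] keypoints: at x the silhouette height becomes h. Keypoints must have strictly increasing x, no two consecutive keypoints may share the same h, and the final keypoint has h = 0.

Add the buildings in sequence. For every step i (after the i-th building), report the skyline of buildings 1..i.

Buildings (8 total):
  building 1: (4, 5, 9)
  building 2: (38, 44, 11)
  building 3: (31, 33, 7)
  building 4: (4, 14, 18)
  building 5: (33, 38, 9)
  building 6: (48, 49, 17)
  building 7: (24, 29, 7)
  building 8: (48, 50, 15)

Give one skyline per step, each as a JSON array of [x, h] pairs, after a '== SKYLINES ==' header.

== SKYLINES ==
[[4,9],[5,0]]
[[4,9],[5,0],[38,11],[44,0]]
[[4,9],[5,0],[31,7],[33,0],[38,11],[44,0]]
[[4,18],[14,0],[31,7],[33,0],[38,11],[44,0]]
[[4,18],[14,0],[31,7],[33,9],[38,11],[44,0]]
[[4,18],[14,0],[31,7],[33,9],[38,11],[44,0],[48,17],[49,0]]
[[4,18],[14,0],[24,7],[29,0],[31,7],[33,9],[38,11],[44,0],[48,17],[49,0]]
[[4,18],[14,0],[24,7],[29,0],[31,7],[33,9],[38,11],[44,0],[48,17],[49,15],[50,0]]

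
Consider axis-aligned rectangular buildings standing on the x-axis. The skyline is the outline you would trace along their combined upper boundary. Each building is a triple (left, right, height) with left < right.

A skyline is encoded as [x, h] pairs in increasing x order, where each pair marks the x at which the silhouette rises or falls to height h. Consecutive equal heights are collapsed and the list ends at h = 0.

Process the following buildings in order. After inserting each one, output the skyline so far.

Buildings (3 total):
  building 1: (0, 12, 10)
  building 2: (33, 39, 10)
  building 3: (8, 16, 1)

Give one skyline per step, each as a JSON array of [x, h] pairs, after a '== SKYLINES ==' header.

== SKYLINES ==
[[0,10],[12,0]]
[[0,10],[12,0],[33,10],[39,0]]
[[0,10],[12,1],[16,0],[33,10],[39,0]]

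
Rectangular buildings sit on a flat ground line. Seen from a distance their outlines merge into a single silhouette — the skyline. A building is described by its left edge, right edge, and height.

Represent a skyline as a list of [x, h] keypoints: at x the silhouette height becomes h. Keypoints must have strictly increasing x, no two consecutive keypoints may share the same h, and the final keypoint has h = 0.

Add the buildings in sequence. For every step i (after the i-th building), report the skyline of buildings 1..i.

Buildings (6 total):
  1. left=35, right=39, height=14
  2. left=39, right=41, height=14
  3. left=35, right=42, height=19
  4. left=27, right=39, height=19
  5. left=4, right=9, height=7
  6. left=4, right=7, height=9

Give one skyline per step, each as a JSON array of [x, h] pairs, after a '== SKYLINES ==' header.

== SKYLINES ==
[[35,14],[39,0]]
[[35,14],[41,0]]
[[35,19],[42,0]]
[[27,19],[42,0]]
[[4,7],[9,0],[27,19],[42,0]]
[[4,9],[7,7],[9,0],[27,19],[42,0]]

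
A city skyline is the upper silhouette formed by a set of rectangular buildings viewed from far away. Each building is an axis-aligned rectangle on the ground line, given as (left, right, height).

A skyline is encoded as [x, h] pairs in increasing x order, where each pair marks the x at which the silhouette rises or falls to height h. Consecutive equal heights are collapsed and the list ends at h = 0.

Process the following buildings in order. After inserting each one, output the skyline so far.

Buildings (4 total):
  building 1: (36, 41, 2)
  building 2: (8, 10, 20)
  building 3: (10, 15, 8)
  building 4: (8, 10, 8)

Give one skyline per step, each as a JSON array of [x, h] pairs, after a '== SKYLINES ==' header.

== SKYLINES ==
[[36,2],[41,0]]
[[8,20],[10,0],[36,2],[41,0]]
[[8,20],[10,8],[15,0],[36,2],[41,0]]
[[8,20],[10,8],[15,0],[36,2],[41,0]]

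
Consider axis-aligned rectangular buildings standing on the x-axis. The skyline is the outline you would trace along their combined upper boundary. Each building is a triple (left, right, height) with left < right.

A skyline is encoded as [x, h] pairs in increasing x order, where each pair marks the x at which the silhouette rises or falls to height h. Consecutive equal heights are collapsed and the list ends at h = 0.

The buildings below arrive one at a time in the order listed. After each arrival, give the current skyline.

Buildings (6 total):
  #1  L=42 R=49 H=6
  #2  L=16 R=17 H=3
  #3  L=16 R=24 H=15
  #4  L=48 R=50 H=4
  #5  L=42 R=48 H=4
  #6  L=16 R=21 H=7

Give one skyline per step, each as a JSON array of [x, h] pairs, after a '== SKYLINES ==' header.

== SKYLINES ==
[[42,6],[49,0]]
[[16,3],[17,0],[42,6],[49,0]]
[[16,15],[24,0],[42,6],[49,0]]
[[16,15],[24,0],[42,6],[49,4],[50,0]]
[[16,15],[24,0],[42,6],[49,4],[50,0]]
[[16,15],[24,0],[42,6],[49,4],[50,0]]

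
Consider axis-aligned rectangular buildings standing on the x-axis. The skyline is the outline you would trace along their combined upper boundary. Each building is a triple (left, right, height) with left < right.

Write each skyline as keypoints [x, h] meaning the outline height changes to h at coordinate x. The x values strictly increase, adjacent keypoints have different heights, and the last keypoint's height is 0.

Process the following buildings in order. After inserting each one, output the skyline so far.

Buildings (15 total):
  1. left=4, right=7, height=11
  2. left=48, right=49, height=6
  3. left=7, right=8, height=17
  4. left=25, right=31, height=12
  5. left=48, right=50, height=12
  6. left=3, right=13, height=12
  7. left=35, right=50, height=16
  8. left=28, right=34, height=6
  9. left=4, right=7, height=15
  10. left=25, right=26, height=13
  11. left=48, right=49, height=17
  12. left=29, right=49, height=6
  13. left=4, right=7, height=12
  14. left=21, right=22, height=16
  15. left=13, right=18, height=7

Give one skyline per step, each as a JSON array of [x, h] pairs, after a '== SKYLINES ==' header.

== SKYLINES ==
[[4,11],[7,0]]
[[4,11],[7,0],[48,6],[49,0]]
[[4,11],[7,17],[8,0],[48,6],[49,0]]
[[4,11],[7,17],[8,0],[25,12],[31,0],[48,6],[49,0]]
[[4,11],[7,17],[8,0],[25,12],[31,0],[48,12],[50,0]]
[[3,12],[7,17],[8,12],[13,0],[25,12],[31,0],[48,12],[50,0]]
[[3,12],[7,17],[8,12],[13,0],[25,12],[31,0],[35,16],[50,0]]
[[3,12],[7,17],[8,12],[13,0],[25,12],[31,6],[34,0],[35,16],[50,0]]
[[3,12],[4,15],[7,17],[8,12],[13,0],[25,12],[31,6],[34,0],[35,16],[50,0]]
[[3,12],[4,15],[7,17],[8,12],[13,0],[25,13],[26,12],[31,6],[34,0],[35,16],[50,0]]
[[3,12],[4,15],[7,17],[8,12],[13,0],[25,13],[26,12],[31,6],[34,0],[35,16],[48,17],[49,16],[50,0]]
[[3,12],[4,15],[7,17],[8,12],[13,0],[25,13],[26,12],[31,6],[35,16],[48,17],[49,16],[50,0]]
[[3,12],[4,15],[7,17],[8,12],[13,0],[25,13],[26,12],[31,6],[35,16],[48,17],[49,16],[50,0]]
[[3,12],[4,15],[7,17],[8,12],[13,0],[21,16],[22,0],[25,13],[26,12],[31,6],[35,16],[48,17],[49,16],[50,0]]
[[3,12],[4,15],[7,17],[8,12],[13,7],[18,0],[21,16],[22,0],[25,13],[26,12],[31,6],[35,16],[48,17],[49,16],[50,0]]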